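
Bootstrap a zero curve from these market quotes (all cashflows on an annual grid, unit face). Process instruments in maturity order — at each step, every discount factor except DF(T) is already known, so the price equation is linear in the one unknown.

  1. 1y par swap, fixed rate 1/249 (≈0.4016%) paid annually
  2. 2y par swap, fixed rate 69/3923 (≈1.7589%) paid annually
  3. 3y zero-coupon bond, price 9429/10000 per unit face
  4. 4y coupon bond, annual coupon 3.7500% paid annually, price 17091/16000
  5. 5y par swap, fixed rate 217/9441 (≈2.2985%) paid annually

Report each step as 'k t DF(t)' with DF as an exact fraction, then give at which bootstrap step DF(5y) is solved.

step 1 [1y] swap r/1=1/249: DF=(1 − 1/249·(0))/(1+1/249) = 249/250 ≈ 0.996000
step 2 [2y] swap r/1=69/3923: DF=(1 − 69/3923·(0.996000))/(1+69/3923) = 1931/2000 ≈ 0.965500
step 3 [3y] zero: DF = P = 9429/10000 ≈ 0.942900
step 4 [4y] bond c/1=3/80: DF=(17091/16000 − 3/80·(0.996000+0.965500+0.942900))/(1+3/80) = 4623/5000 ≈ 0.924600
step 5 [5y] swap r/1=217/9441: DF=(1 − 217/9441·(0.996000+0.965500+0.942900+0.924600))/(1+217/9441) = 1783/2000 ≈ 0.891500

1 1 249/250
2 2 1931/2000
3 3 9429/10000
4 4 4623/5000
5 5 1783/2000
DF(5y) is solved at step 5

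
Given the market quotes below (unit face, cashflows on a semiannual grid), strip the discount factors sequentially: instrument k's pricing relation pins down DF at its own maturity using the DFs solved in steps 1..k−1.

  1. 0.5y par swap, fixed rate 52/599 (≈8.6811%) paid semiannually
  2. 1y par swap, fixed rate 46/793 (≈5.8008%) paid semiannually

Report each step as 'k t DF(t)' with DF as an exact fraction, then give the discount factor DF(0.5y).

1 1/2 599/625
2 1 1181/1250
DF(0.5y) = 599/625 ≈ 0.958400

step 1 [0.5y] swap r/2=26/599: DF=(1 − 26/599·(0))/(1+26/599) = 599/625 ≈ 0.958400
step 2 [1y] swap r/2=23/793: DF=(1 − 23/793·(0.958400))/(1+23/793) = 1181/1250 ≈ 0.944800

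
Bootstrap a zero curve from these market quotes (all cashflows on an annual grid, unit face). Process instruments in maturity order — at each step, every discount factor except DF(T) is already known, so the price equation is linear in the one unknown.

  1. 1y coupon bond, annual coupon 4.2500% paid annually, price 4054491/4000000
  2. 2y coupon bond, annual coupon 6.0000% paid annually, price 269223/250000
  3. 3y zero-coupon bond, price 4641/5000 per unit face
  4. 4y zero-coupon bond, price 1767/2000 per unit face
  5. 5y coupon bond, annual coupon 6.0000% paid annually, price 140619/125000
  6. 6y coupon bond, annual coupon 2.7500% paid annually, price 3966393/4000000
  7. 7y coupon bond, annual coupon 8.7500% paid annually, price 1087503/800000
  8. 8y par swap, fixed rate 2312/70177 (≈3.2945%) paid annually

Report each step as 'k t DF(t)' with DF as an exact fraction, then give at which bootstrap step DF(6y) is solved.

step 1 [1y] bond c/1=17/400: DF=(4054491/4000000 − 17/400·(0))/(1+17/400) = 9723/10000 ≈ 0.972300
step 2 [2y] bond c/1=3/50: DF=(269223/250000 − 3/50·(0.972300))/(1+3/50) = 9609/10000 ≈ 0.960900
step 3 [3y] zero: DF = P = 4641/5000 ≈ 0.928200
step 4 [4y] zero: DF = P = 1767/2000 ≈ 0.883500
step 5 [5y] bond c/1=3/50: DF=(140619/125000 − 3/50·(0.972300+0.960900+0.928200+0.883500))/(1+3/50) = 8493/10000 ≈ 0.849300
step 6 [6y] bond c/1=11/400: DF=(3966393/4000000 − 11/400·(0.972300+0.960900+0.928200+0.883500+0.849300))/(1+11/400) = 8421/10000 ≈ 0.842100
step 7 [7y] bond c/1=7/80: DF=(1087503/800000 − 7/80·(0.972300+0.960900+0.928200+0.883500+0.849300+0.842100))/(1+7/80) = 4063/5000 ≈ 0.812600
step 8 [8y] swap r/1=2312/70177: DF=(1 − 2312/70177·(0.972300+0.960900+0.928200+0.883500+0.849300+0.842100+0.812600))/(1+2312/70177) = 961/1250 ≈ 0.768800

1 1 9723/10000
2 2 9609/10000
3 3 4641/5000
4 4 1767/2000
5 5 8493/10000
6 6 8421/10000
7 7 4063/5000
8 8 961/1250
DF(6y) is solved at step 6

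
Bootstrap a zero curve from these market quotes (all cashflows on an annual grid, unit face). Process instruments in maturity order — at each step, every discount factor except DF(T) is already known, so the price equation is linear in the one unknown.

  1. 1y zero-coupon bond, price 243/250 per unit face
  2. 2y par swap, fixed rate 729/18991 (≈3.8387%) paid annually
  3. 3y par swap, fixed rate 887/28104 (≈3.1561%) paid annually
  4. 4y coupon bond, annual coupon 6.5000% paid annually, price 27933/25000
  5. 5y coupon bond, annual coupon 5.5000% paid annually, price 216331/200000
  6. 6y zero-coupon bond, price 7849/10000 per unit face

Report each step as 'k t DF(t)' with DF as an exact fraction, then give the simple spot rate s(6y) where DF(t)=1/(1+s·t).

step 1 [1y] zero: DF = P = 243/250 ≈ 0.972000
step 2 [2y] swap r/1=729/18991: DF=(1 − 729/18991·(0.972000))/(1+729/18991) = 9271/10000 ≈ 0.927100
step 3 [3y] swap r/1=887/28104: DF=(1 − 887/28104·(0.972000+0.927100))/(1+887/28104) = 9113/10000 ≈ 0.911300
step 4 [4y] bond c/1=13/200: DF=(27933/25000 − 13/200·(0.972000+0.927100+0.911300))/(1+13/200) = 1097/1250 ≈ 0.877600
step 5 [5y] bond c/1=11/200: DF=(216331/200000 − 11/200·(0.972000+0.927100+0.911300+0.877600))/(1+11/200) = 833/1000 ≈ 0.833000
step 6 [6y] zero: DF = P = 7849/10000 ≈ 0.784900

1 1 243/250
2 2 9271/10000
3 3 9113/10000
4 4 1097/1250
5 5 833/1000
6 6 7849/10000
s(6y) = (1/(7849/10000) − 1)/(6) = 717/15698 ≈ 4.5675%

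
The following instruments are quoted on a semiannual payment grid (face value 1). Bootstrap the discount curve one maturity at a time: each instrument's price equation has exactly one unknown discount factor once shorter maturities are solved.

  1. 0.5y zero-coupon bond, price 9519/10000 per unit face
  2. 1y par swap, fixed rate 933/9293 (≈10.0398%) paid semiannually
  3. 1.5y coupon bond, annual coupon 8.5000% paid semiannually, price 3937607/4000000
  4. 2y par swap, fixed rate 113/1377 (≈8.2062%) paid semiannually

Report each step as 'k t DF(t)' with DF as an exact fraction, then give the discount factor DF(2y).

1 1/2 9519/10000
2 1 9067/10000
3 3/2 1737/2000
4 2 8531/10000
DF(2y) = 8531/10000 ≈ 0.853100

step 1 [0.5y] zero: DF = P = 9519/10000 ≈ 0.951900
step 2 [1y] swap r/2=933/18586: DF=(1 − 933/18586·(0.951900))/(1+933/18586) = 9067/10000 ≈ 0.906700
step 3 [1.5y] bond c/2=17/400: DF=(3937607/4000000 − 17/400·(0.951900+0.906700))/(1+17/400) = 1737/2000 ≈ 0.868500
step 4 [2y] swap r/2=113/2754: DF=(1 − 113/2754·(0.951900+0.906700+0.868500))/(1+113/2754) = 8531/10000 ≈ 0.853100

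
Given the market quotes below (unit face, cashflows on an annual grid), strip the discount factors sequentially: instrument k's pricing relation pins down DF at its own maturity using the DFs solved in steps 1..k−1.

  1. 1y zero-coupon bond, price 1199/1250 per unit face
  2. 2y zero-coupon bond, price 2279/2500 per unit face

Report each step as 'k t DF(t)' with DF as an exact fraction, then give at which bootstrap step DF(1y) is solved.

1 1 1199/1250
2 2 2279/2500
DF(1y) is solved at step 1

step 1 [1y] zero: DF = P = 1199/1250 ≈ 0.959200
step 2 [2y] zero: DF = P = 2279/2500 ≈ 0.911600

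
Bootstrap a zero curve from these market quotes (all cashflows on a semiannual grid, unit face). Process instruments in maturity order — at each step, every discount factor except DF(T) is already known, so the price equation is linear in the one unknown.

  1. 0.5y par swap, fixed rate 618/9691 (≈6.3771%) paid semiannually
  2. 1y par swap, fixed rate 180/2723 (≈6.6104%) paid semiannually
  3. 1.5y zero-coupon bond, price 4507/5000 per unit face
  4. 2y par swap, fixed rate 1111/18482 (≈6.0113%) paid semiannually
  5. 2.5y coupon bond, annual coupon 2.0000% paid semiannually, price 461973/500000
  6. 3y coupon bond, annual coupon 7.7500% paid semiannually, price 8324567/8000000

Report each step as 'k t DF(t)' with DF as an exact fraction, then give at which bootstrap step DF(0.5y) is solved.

1 1/2 9691/10000
2 1 937/1000
3 3/2 4507/5000
4 2 8889/10000
5 5/2 4391/5000
6 3 8311/10000
DF(0.5y) is solved at step 1

step 1 [0.5y] swap r/2=309/9691: DF=(1 − 309/9691·(0))/(1+309/9691) = 9691/10000 ≈ 0.969100
step 2 [1y] swap r/2=90/2723: DF=(1 − 90/2723·(0.969100))/(1+90/2723) = 937/1000 ≈ 0.937000
step 3 [1.5y] zero: DF = P = 4507/5000 ≈ 0.901400
step 4 [2y] swap r/2=1111/36964: DF=(1 − 1111/36964·(0.969100+0.937000+0.901400))/(1+1111/36964) = 8889/10000 ≈ 0.888900
step 5 [2.5y] bond c/2=1/100: DF=(461973/500000 − 1/100·(0.969100+0.937000+0.901400+0.888900))/(1+1/100) = 4391/5000 ≈ 0.878200
step 6 [3y] bond c/2=31/800: DF=(8324567/8000000 − 31/800·(0.969100+0.937000+0.901400+0.888900+0.878200))/(1+31/800) = 8311/10000 ≈ 0.831100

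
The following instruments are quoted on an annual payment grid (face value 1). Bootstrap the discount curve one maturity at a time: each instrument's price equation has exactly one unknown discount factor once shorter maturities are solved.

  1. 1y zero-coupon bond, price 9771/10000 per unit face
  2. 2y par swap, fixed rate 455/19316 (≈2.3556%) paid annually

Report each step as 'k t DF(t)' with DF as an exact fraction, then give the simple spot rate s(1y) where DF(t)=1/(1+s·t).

1 1 9771/10000
2 2 1909/2000
s(1y) = (1/(9771/10000) − 1)/(1) = 229/9771 ≈ 2.3437%

step 1 [1y] zero: DF = P = 9771/10000 ≈ 0.977100
step 2 [2y] swap r/1=455/19316: DF=(1 − 455/19316·(0.977100))/(1+455/19316) = 1909/2000 ≈ 0.954500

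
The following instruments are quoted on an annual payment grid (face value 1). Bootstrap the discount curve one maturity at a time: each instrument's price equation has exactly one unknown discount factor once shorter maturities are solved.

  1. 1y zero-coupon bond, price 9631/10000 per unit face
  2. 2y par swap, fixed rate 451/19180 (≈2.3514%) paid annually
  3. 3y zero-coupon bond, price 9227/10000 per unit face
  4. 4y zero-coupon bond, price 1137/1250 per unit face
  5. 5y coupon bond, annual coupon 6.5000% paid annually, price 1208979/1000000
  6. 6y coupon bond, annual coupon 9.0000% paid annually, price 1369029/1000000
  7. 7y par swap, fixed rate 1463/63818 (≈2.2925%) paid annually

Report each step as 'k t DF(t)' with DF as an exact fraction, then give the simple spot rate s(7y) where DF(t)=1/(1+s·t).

1 1 9631/10000
2 2 9549/10000
3 3 9227/10000
4 4 1137/1250
5 5 9063/10000
6 6 1743/2000
7 7 8537/10000
s(7y) = (1/(8537/10000) − 1)/(7) = 209/8537 ≈ 2.4482%

step 1 [1y] zero: DF = P = 9631/10000 ≈ 0.963100
step 2 [2y] swap r/1=451/19180: DF=(1 − 451/19180·(0.963100))/(1+451/19180) = 9549/10000 ≈ 0.954900
step 3 [3y] zero: DF = P = 9227/10000 ≈ 0.922700
step 4 [4y] zero: DF = P = 1137/1250 ≈ 0.909600
step 5 [5y] bond c/1=13/200: DF=(1208979/1000000 − 13/200·(0.963100+0.954900+0.922700+0.909600))/(1+13/200) = 9063/10000 ≈ 0.906300
step 6 [6y] bond c/1=9/100: DF=(1369029/1000000 − 9/100·(0.963100+0.954900+0.922700+0.909600+0.906300))/(1+9/100) = 1743/2000 ≈ 0.871500
step 7 [7y] swap r/1=1463/63818: DF=(1 − 1463/63818·(0.963100+0.954900+0.922700+0.909600+0.906300+0.871500))/(1+1463/63818) = 8537/10000 ≈ 0.853700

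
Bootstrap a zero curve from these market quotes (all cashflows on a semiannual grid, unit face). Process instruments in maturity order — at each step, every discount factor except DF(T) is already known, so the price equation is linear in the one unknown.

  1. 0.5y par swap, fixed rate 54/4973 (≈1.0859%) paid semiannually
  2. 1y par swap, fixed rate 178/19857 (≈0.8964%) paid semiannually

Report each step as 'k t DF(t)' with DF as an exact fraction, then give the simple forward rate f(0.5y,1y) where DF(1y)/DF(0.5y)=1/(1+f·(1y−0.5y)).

step 1 [0.5y] swap r/2=27/4973: DF=(1 − 27/4973·(0))/(1+27/4973) = 4973/5000 ≈ 0.994600
step 2 [1y] swap r/2=89/19857: DF=(1 − 89/19857·(0.994600))/(1+89/19857) = 9911/10000 ≈ 0.991100

1 1/2 4973/5000
2 1 9911/10000
f(0.5y,1y) = ((4973/5000)/(9911/10000) − 1)/(1/2) = 70/9911 ≈ 0.7063%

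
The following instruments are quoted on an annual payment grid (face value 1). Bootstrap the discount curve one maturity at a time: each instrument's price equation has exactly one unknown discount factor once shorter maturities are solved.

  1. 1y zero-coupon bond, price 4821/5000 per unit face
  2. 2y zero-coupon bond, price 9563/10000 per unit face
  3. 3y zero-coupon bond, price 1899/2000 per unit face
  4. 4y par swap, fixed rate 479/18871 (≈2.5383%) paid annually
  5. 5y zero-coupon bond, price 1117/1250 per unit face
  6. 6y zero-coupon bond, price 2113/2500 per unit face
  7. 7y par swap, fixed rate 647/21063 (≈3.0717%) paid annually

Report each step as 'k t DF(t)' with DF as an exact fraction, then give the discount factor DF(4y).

1 1 4821/5000
2 2 9563/10000
3 3 1899/2000
4 4 4521/5000
5 5 1117/1250
6 6 2113/2500
7 7 8059/10000
DF(4y) = 4521/5000 ≈ 0.904200

step 1 [1y] zero: DF = P = 4821/5000 ≈ 0.964200
step 2 [2y] zero: DF = P = 9563/10000 ≈ 0.956300
step 3 [3y] zero: DF = P = 1899/2000 ≈ 0.949500
step 4 [4y] swap r/1=479/18871: DF=(1 − 479/18871·(0.964200+0.956300+0.949500))/(1+479/18871) = 4521/5000 ≈ 0.904200
step 5 [5y] zero: DF = P = 1117/1250 ≈ 0.893600
step 6 [6y] zero: DF = P = 2113/2500 ≈ 0.845200
step 7 [7y] swap r/1=647/21063: DF=(1 − 647/21063·(0.964200+0.956300+0.949500+0.904200+0.893600+0.845200))/(1+647/21063) = 8059/10000 ≈ 0.805900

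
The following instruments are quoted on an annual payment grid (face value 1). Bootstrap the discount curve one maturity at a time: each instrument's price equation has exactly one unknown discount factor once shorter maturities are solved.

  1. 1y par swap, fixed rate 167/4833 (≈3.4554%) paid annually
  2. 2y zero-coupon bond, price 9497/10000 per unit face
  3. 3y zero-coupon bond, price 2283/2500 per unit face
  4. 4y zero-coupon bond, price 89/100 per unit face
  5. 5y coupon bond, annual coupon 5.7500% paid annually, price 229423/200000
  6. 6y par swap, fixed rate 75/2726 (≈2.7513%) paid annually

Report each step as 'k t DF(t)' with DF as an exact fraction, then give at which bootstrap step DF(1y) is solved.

step 1 [1y] swap r/1=167/4833: DF=(1 − 167/4833·(0))/(1+167/4833) = 4833/5000 ≈ 0.966600
step 2 [2y] zero: DF = P = 9497/10000 ≈ 0.949700
step 3 [3y] zero: DF = P = 2283/2500 ≈ 0.913200
step 4 [4y] zero: DF = P = 89/100 ≈ 0.890000
step 5 [5y] bond c/1=23/400: DF=(229423/200000 − 23/400·(0.966600+0.949700+0.913200+0.890000))/(1+23/400) = 353/400 ≈ 0.882500
step 6 [6y] swap r/1=75/2726: DF=(1 − 75/2726·(0.966600+0.949700+0.913200+0.890000+0.882500))/(1+75/2726) = 17/20 ≈ 0.850000

1 1 4833/5000
2 2 9497/10000
3 3 2283/2500
4 4 89/100
5 5 353/400
6 6 17/20
DF(1y) is solved at step 1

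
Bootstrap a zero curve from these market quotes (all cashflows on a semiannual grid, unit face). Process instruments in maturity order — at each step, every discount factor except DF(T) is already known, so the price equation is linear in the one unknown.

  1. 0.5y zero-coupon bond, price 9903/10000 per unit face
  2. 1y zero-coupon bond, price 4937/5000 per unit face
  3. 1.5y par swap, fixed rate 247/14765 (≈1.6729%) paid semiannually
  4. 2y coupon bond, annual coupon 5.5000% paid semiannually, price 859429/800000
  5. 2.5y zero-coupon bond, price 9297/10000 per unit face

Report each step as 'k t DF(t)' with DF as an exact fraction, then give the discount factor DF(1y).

step 1 [0.5y] zero: DF = P = 9903/10000 ≈ 0.990300
step 2 [1y] zero: DF = P = 4937/5000 ≈ 0.987400
step 3 [1.5y] swap r/2=247/29530: DF=(1 − 247/29530·(0.990300+0.987400))/(1+247/29530) = 9753/10000 ≈ 0.975300
step 4 [2y] bond c/2=11/400: DF=(859429/800000 − 11/400·(0.990300+0.987400+0.975300))/(1+11/400) = 1933/2000 ≈ 0.966500
step 5 [2.5y] zero: DF = P = 9297/10000 ≈ 0.929700

1 1/2 9903/10000
2 1 4937/5000
3 3/2 9753/10000
4 2 1933/2000
5 5/2 9297/10000
DF(1y) = 4937/5000 ≈ 0.987400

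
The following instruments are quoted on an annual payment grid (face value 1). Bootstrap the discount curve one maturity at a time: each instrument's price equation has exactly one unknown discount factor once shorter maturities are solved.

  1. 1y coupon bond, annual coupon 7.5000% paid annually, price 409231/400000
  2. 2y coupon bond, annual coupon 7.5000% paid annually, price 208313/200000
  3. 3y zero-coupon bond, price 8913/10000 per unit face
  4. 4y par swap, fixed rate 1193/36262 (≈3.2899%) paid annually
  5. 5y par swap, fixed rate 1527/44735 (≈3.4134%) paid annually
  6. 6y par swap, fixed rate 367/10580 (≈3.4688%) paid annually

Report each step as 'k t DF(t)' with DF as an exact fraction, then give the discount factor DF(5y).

1 1 9517/10000
2 2 361/400
3 3 8913/10000
4 4 8807/10000
5 5 8473/10000
6 6 1633/2000
DF(5y) = 8473/10000 ≈ 0.847300

step 1 [1y] bond c/1=3/40: DF=(409231/400000 − 3/40·(0))/(1+3/40) = 9517/10000 ≈ 0.951700
step 2 [2y] bond c/1=3/40: DF=(208313/200000 − 3/40·(0.951700))/(1+3/40) = 361/400 ≈ 0.902500
step 3 [3y] zero: DF = P = 8913/10000 ≈ 0.891300
step 4 [4y] swap r/1=1193/36262: DF=(1 − 1193/36262·(0.951700+0.902500+0.891300))/(1+1193/36262) = 8807/10000 ≈ 0.880700
step 5 [5y] swap r/1=1527/44735: DF=(1 − 1527/44735·(0.951700+0.902500+0.891300+0.880700))/(1+1527/44735) = 8473/10000 ≈ 0.847300
step 6 [6y] swap r/1=367/10580: DF=(1 − 367/10580·(0.951700+0.902500+0.891300+0.880700+0.847300))/(1+367/10580) = 1633/2000 ≈ 0.816500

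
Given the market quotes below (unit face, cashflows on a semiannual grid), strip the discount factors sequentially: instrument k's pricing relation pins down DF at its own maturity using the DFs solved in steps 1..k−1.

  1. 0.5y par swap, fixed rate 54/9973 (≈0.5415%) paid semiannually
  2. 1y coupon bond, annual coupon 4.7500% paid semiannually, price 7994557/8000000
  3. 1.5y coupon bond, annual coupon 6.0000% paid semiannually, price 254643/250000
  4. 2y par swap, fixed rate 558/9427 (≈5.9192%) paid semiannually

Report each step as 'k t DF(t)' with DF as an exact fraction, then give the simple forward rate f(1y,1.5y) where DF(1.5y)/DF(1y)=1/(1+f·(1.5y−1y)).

step 1 [0.5y] swap r/2=27/9973: DF=(1 − 27/9973·(0))/(1+27/9973) = 9973/10000 ≈ 0.997300
step 2 [1y] bond c/2=19/800: DF=(7994557/8000000 − 19/800·(0.997300))/(1+19/800) = 953/1000 ≈ 0.953000
step 3 [1.5y] bond c/2=3/100: DF=(254643/250000 − 3/100·(0.997300+0.953000))/(1+3/100) = 9321/10000 ≈ 0.932100
step 4 [2y] swap r/2=279/9427: DF=(1 − 279/9427·(0.997300+0.953000+0.932100))/(1+279/9427) = 2221/2500 ≈ 0.888400

1 1/2 9973/10000
2 1 953/1000
3 3/2 9321/10000
4 2 2221/2500
f(1y,1.5y) = ((953/1000)/(9321/10000) − 1)/(1/2) = 418/9321 ≈ 4.4845%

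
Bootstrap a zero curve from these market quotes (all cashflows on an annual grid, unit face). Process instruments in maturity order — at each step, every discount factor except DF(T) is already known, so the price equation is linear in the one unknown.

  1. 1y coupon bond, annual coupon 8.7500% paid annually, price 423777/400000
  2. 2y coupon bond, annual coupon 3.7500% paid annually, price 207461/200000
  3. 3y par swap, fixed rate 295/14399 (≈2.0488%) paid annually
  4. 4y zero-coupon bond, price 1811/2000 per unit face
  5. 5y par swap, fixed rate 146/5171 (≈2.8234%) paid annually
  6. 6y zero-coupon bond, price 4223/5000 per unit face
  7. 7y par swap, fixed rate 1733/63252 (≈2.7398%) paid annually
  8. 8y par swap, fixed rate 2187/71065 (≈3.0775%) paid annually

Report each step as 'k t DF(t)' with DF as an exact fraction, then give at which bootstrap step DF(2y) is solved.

1 1 4871/5000
2 2 4823/5000
3 3 941/1000
4 4 1811/2000
5 5 4343/5000
6 6 4223/5000
7 7 8267/10000
8 8 7813/10000
DF(2y) is solved at step 2

step 1 [1y] bond c/1=7/80: DF=(423777/400000 − 7/80·(0))/(1+7/80) = 4871/5000 ≈ 0.974200
step 2 [2y] bond c/1=3/80: DF=(207461/200000 − 3/80·(0.974200))/(1+3/80) = 4823/5000 ≈ 0.964600
step 3 [3y] swap r/1=295/14399: DF=(1 − 295/14399·(0.974200+0.964600))/(1+295/14399) = 941/1000 ≈ 0.941000
step 4 [4y] zero: DF = P = 1811/2000 ≈ 0.905500
step 5 [5y] swap r/1=146/5171: DF=(1 − 146/5171·(0.974200+0.964600+0.941000+0.905500))/(1+146/5171) = 4343/5000 ≈ 0.868600
step 6 [6y] zero: DF = P = 4223/5000 ≈ 0.844600
step 7 [7y] swap r/1=1733/63252: DF=(1 − 1733/63252·(0.974200+0.964600+0.941000+0.905500+0.868600+0.844600))/(1+1733/63252) = 8267/10000 ≈ 0.826700
step 8 [8y] swap r/1=2187/71065: DF=(1 − 2187/71065·(0.974200+0.964600+0.941000+0.905500+0.868600+0.844600+0.826700))/(1+2187/71065) = 7813/10000 ≈ 0.781300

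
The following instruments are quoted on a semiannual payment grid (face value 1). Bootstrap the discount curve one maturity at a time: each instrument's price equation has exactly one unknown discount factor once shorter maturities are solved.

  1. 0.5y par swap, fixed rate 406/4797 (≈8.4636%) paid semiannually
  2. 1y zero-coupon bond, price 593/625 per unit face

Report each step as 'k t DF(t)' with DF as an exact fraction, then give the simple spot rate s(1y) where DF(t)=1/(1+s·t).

step 1 [0.5y] swap r/2=203/4797: DF=(1 − 203/4797·(0))/(1+203/4797) = 4797/5000 ≈ 0.959400
step 2 [1y] zero: DF = P = 593/625 ≈ 0.948800

1 1/2 4797/5000
2 1 593/625
s(1y) = (1/(593/625) − 1)/(1) = 32/593 ≈ 5.3963%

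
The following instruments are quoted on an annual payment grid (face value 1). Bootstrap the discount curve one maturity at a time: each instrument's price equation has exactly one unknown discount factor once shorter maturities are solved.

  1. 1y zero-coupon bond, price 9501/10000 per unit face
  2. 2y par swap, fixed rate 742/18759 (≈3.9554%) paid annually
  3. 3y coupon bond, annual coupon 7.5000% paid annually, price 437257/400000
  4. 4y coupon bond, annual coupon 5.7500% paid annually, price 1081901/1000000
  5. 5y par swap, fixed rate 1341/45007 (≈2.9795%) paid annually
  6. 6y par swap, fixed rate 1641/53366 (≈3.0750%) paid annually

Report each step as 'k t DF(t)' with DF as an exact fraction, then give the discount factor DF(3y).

step 1 [1y] zero: DF = P = 9501/10000 ≈ 0.950100
step 2 [2y] swap r/1=742/18759: DF=(1 − 742/18759·(0.950100))/(1+742/18759) = 4629/5000 ≈ 0.925800
step 3 [3y] bond c/1=3/40: DF=(437257/400000 − 3/40·(0.950100+0.925800))/(1+3/40) = 443/500 ≈ 0.886000
step 4 [4y] bond c/1=23/400: DF=(1081901/1000000 − 23/400·(0.950100+0.925800+0.886000))/(1+23/400) = 8729/10000 ≈ 0.872900
step 5 [5y] swap r/1=1341/45007: DF=(1 − 1341/45007·(0.950100+0.925800+0.886000+0.872900))/(1+1341/45007) = 8659/10000 ≈ 0.865900
step 6 [6y] swap r/1=1641/53366: DF=(1 − 1641/53366·(0.950100+0.925800+0.886000+0.872900+0.865900))/(1+1641/53366) = 8359/10000 ≈ 0.835900

1 1 9501/10000
2 2 4629/5000
3 3 443/500
4 4 8729/10000
5 5 8659/10000
6 6 8359/10000
DF(3y) = 443/500 ≈ 0.886000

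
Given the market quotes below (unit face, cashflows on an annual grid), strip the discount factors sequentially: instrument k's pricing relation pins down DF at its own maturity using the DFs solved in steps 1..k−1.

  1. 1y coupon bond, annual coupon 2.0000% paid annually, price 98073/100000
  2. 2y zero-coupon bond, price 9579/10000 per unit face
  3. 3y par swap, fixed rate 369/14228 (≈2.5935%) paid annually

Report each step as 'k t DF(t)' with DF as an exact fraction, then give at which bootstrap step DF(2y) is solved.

1 1 1923/2000
2 2 9579/10000
3 3 4631/5000
DF(2y) is solved at step 2

step 1 [1y] bond c/1=1/50: DF=(98073/100000 − 1/50·(0))/(1+1/50) = 1923/2000 ≈ 0.961500
step 2 [2y] zero: DF = P = 9579/10000 ≈ 0.957900
step 3 [3y] swap r/1=369/14228: DF=(1 − 369/14228·(0.961500+0.957900))/(1+369/14228) = 4631/5000 ≈ 0.926200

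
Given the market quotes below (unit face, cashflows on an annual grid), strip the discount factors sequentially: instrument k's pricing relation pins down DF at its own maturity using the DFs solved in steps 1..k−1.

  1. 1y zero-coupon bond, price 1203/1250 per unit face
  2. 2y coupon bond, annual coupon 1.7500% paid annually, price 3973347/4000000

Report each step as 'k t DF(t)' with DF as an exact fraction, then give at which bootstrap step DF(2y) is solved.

step 1 [1y] zero: DF = P = 1203/1250 ≈ 0.962400
step 2 [2y] bond c/1=7/400: DF=(3973347/4000000 − 7/400·(0.962400))/(1+7/400) = 9597/10000 ≈ 0.959700

1 1 1203/1250
2 2 9597/10000
DF(2y) is solved at step 2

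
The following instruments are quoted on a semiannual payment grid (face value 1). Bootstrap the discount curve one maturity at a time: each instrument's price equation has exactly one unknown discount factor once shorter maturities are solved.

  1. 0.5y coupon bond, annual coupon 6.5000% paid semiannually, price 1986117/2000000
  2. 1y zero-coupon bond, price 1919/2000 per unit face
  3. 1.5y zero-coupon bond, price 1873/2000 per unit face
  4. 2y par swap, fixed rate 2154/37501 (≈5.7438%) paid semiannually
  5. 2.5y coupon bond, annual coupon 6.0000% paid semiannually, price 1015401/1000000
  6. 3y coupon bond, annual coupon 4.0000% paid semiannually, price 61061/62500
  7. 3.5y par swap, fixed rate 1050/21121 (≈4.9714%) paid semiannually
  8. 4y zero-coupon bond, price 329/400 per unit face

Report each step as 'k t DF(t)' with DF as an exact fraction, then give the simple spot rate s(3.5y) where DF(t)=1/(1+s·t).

1 1/2 4809/5000
2 1 1919/2000
3 3/2 1873/2000
4 2 8923/10000
5 5/2 4383/5000
6 3 8671/10000
7 7/2 337/400
8 4 329/400
s(3.5y) = (1/(337/400) − 1)/(7/2) = 18/337 ≈ 5.3412%

step 1 [0.5y] bond c/2=13/400: DF=(1986117/2000000 − 13/400·(0))/(1+13/400) = 4809/5000 ≈ 0.961800
step 2 [1y] zero: DF = P = 1919/2000 ≈ 0.959500
step 3 [1.5y] zero: DF = P = 1873/2000 ≈ 0.936500
step 4 [2y] swap r/2=1077/37501: DF=(1 − 1077/37501·(0.961800+0.959500+0.936500))/(1+1077/37501) = 8923/10000 ≈ 0.892300
step 5 [2.5y] bond c/2=3/100: DF=(1015401/1000000 − 3/100·(0.961800+0.959500+0.936500+0.892300))/(1+3/100) = 4383/5000 ≈ 0.876600
step 6 [3y] bond c/2=1/50: DF=(61061/62500 − 1/50·(0.961800+0.959500+0.936500+0.892300+0.876600))/(1+1/50) = 8671/10000 ≈ 0.867100
step 7 [3.5y] swap r/2=525/21121: DF=(1 − 525/21121·(0.961800+0.959500+0.936500+0.892300+0.876600+0.867100))/(1+525/21121) = 337/400 ≈ 0.842500
step 8 [4y] zero: DF = P = 329/400 ≈ 0.822500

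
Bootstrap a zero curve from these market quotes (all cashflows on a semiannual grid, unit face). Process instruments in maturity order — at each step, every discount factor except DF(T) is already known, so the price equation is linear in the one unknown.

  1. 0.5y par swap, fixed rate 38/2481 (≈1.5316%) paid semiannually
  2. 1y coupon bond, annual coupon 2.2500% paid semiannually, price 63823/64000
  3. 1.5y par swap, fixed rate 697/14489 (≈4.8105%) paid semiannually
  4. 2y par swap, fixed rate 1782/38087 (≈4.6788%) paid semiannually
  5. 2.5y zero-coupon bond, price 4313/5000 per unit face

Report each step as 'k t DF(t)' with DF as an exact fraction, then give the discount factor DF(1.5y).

step 1 [0.5y] swap r/2=19/2481: DF=(1 − 19/2481·(0))/(1+19/2481) = 2481/2500 ≈ 0.992400
step 2 [1y] bond c/2=9/800: DF=(63823/64000 − 9/800·(0.992400))/(1+9/800) = 9751/10000 ≈ 0.975100
step 3 [1.5y] swap r/2=697/28978: DF=(1 − 697/28978·(0.992400+0.975100))/(1+697/28978) = 9303/10000 ≈ 0.930300
step 4 [2y] swap r/2=891/38087: DF=(1 − 891/38087·(0.992400+0.975100+0.930300))/(1+891/38087) = 9109/10000 ≈ 0.910900
step 5 [2.5y] zero: DF = P = 4313/5000 ≈ 0.862600

1 1/2 2481/2500
2 1 9751/10000
3 3/2 9303/10000
4 2 9109/10000
5 5/2 4313/5000
DF(1.5y) = 9303/10000 ≈ 0.930300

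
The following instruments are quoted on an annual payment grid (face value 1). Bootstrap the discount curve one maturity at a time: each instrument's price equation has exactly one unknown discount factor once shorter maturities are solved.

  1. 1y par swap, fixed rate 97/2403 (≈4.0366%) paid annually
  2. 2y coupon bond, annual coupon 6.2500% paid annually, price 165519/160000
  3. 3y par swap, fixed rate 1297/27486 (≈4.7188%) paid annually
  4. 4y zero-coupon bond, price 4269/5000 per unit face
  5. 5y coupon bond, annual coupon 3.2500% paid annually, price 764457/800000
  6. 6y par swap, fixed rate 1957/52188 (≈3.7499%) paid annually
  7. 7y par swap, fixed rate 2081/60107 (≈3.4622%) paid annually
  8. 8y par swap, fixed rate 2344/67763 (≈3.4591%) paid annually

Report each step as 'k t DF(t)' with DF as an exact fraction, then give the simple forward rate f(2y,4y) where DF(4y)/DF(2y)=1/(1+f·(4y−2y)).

1 1 2403/2500
2 2 9171/10000
3 3 8703/10000
4 4 4269/5000
5 5 8121/10000
6 6 8043/10000
7 7 7919/10000
8 8 957/1250
f(2y,4y) = ((9171/10000)/(4269/5000) − 1)/(2) = 211/5692 ≈ 3.7070%

step 1 [1y] swap r/1=97/2403: DF=(1 − 97/2403·(0))/(1+97/2403) = 2403/2500 ≈ 0.961200
step 2 [2y] bond c/1=1/16: DF=(165519/160000 − 1/16·(0.961200))/(1+1/16) = 9171/10000 ≈ 0.917100
step 3 [3y] swap r/1=1297/27486: DF=(1 − 1297/27486·(0.961200+0.917100))/(1+1297/27486) = 8703/10000 ≈ 0.870300
step 4 [4y] zero: DF = P = 4269/5000 ≈ 0.853800
step 5 [5y] bond c/1=13/400: DF=(764457/800000 − 13/400·(0.961200+0.917100+0.870300+0.853800))/(1+13/400) = 8121/10000 ≈ 0.812100
step 6 [6y] swap r/1=1957/52188: DF=(1 − 1957/52188·(0.961200+0.917100+0.870300+0.853800+0.812100))/(1+1957/52188) = 8043/10000 ≈ 0.804300
step 7 [7y] swap r/1=2081/60107: DF=(1 − 2081/60107·(0.961200+0.917100+0.870300+0.853800+0.812100+0.804300))/(1+2081/60107) = 7919/10000 ≈ 0.791900
step 8 [8y] swap r/1=2344/67763: DF=(1 − 2344/67763·(0.961200+0.917100+0.870300+0.853800+0.812100+0.804300+0.791900))/(1+2344/67763) = 957/1250 ≈ 0.765600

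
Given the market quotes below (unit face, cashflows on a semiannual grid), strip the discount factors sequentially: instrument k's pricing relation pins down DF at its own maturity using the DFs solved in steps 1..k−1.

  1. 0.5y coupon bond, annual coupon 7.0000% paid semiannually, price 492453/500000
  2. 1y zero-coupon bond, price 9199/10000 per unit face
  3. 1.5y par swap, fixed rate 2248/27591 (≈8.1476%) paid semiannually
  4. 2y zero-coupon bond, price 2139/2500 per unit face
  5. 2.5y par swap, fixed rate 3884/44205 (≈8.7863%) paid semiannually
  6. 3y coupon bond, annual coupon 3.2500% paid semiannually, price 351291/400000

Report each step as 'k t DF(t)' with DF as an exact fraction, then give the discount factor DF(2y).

step 1 [0.5y] bond c/2=7/200: DF=(492453/500000 − 7/200·(0))/(1+7/200) = 2379/2500 ≈ 0.951600
step 2 [1y] zero: DF = P = 9199/10000 ≈ 0.919900
step 3 [1.5y] swap r/2=1124/27591: DF=(1 − 1124/27591·(0.951600+0.919900))/(1+1124/27591) = 2219/2500 ≈ 0.887600
step 4 [2y] zero: DF = P = 2139/2500 ≈ 0.855600
step 5 [2.5y] swap r/2=1942/44205: DF=(1 − 1942/44205·(0.951600+0.919900+0.887600+0.855600))/(1+1942/44205) = 4029/5000 ≈ 0.805800
step 6 [3y] bond c/2=13/800: DF=(351291/400000 − 13/800·(0.951600+0.919900+0.887600+0.855600+0.805800))/(1+13/800) = 1587/2000 ≈ 0.793500

1 1/2 2379/2500
2 1 9199/10000
3 3/2 2219/2500
4 2 2139/2500
5 5/2 4029/5000
6 3 1587/2000
DF(2y) = 2139/2500 ≈ 0.855600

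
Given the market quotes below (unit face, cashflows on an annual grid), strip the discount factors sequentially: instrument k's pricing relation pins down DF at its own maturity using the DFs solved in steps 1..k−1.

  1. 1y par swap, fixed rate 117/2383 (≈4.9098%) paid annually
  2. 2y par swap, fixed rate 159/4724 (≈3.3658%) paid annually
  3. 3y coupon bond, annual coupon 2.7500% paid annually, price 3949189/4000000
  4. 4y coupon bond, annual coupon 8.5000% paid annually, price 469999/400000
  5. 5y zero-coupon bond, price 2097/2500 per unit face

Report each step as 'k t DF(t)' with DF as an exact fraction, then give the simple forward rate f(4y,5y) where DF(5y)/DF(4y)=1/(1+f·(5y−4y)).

1 1 2383/2500
2 2 2341/2500
3 3 9103/10000
4 4 2159/2500
5 5 2097/2500
f(4y,5y) = ((2159/2500)/(2097/2500) − 1)/(1) = 62/2097 ≈ 2.9566%

step 1 [1y] swap r/1=117/2383: DF=(1 − 117/2383·(0))/(1+117/2383) = 2383/2500 ≈ 0.953200
step 2 [2y] swap r/1=159/4724: DF=(1 − 159/4724·(0.953200))/(1+159/4724) = 2341/2500 ≈ 0.936400
step 3 [3y] bond c/1=11/400: DF=(3949189/4000000 − 11/400·(0.953200+0.936400))/(1+11/400) = 9103/10000 ≈ 0.910300
step 4 [4y] bond c/1=17/200: DF=(469999/400000 − 17/200·(0.953200+0.936400+0.910300))/(1+17/200) = 2159/2500 ≈ 0.863600
step 5 [5y] zero: DF = P = 2097/2500 ≈ 0.838800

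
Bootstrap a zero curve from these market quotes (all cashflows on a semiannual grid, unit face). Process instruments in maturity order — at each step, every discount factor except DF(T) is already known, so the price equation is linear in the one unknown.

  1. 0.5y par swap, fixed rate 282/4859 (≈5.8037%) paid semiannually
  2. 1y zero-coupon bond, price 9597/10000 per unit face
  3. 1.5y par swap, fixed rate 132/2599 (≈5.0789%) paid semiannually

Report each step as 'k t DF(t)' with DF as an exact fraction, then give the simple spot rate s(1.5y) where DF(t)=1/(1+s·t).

1 1/2 4859/5000
2 1 9597/10000
3 3/2 4637/5000
s(1.5y) = (1/(4637/5000) − 1)/(3/2) = 242/4637 ≈ 5.2189%

step 1 [0.5y] swap r/2=141/4859: DF=(1 − 141/4859·(0))/(1+141/4859) = 4859/5000 ≈ 0.971800
step 2 [1y] zero: DF = P = 9597/10000 ≈ 0.959700
step 3 [1.5y] swap r/2=66/2599: DF=(1 − 66/2599·(0.971800+0.959700))/(1+66/2599) = 4637/5000 ≈ 0.927400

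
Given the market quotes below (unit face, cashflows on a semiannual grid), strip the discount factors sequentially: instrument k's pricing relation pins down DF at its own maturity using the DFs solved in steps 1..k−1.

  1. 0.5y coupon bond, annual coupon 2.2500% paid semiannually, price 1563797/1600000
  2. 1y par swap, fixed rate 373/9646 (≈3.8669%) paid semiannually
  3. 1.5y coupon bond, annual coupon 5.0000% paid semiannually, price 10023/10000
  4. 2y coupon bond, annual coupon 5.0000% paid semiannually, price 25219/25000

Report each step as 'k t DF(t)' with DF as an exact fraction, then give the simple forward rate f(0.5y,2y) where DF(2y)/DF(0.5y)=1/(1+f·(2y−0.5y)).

step 1 [0.5y] bond c/2=9/800: DF=(1563797/1600000 − 9/800·(0))/(1+9/800) = 1933/2000 ≈ 0.966500
step 2 [1y] swap r/2=373/19292: DF=(1 − 373/19292·(0.966500))/(1+373/19292) = 9627/10000 ≈ 0.962700
step 3 [1.5y] bond c/2=1/40: DF=(10023/10000 − 1/40·(0.966500+0.962700))/(1+1/40) = 2327/2500 ≈ 0.930800
step 4 [2y] bond c/2=1/40: DF=(25219/25000 − 1/40·(0.966500+0.962700+0.930800))/(1+1/40) = 1143/1250 ≈ 0.914400

1 1/2 1933/2000
2 1 9627/10000
3 3/2 2327/2500
4 2 1143/1250
f(0.5y,2y) = ((1933/2000)/(1143/1250) − 1)/(3/2) = 521/13716 ≈ 3.7985%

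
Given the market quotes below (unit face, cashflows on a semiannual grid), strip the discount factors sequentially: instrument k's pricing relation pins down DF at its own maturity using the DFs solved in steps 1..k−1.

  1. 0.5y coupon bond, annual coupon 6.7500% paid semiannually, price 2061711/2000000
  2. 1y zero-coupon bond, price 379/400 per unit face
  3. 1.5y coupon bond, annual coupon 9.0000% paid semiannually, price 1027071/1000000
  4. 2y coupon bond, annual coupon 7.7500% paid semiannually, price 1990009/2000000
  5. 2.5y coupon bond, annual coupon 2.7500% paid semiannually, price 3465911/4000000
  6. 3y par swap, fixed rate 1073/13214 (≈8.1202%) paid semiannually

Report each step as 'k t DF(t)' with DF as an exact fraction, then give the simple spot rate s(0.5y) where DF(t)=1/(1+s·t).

step 1 [0.5y] bond c/2=27/800: DF=(2061711/2000000 − 27/800·(0))/(1+27/800) = 2493/2500 ≈ 0.997200
step 2 [1y] zero: DF = P = 379/400 ≈ 0.947500
step 3 [1.5y] bond c/2=9/200: DF=(1027071/1000000 − 9/200·(0.997200+0.947500))/(1+9/200) = 8991/10000 ≈ 0.899100
step 4 [2y] bond c/2=31/800: DF=(1990009/2000000 − 31/800·(0.997200+0.947500+0.899100))/(1+31/800) = 4259/5000 ≈ 0.851800
step 5 [2.5y] bond c/2=11/800: DF=(3465911/4000000 − 11/800·(0.997200+0.947500+0.899100+0.851800))/(1+11/800) = 4023/5000 ≈ 0.804600
step 6 [3y] swap r/2=1073/26428: DF=(1 − 1073/26428·(0.997200+0.947500+0.899100+0.851800+0.804600))/(1+1073/26428) = 3927/5000 ≈ 0.785400

1 1/2 2493/2500
2 1 379/400
3 3/2 8991/10000
4 2 4259/5000
5 5/2 4023/5000
6 3 3927/5000
s(0.5y) = (1/(2493/2500) − 1)/(1/2) = 14/2493 ≈ 0.5616%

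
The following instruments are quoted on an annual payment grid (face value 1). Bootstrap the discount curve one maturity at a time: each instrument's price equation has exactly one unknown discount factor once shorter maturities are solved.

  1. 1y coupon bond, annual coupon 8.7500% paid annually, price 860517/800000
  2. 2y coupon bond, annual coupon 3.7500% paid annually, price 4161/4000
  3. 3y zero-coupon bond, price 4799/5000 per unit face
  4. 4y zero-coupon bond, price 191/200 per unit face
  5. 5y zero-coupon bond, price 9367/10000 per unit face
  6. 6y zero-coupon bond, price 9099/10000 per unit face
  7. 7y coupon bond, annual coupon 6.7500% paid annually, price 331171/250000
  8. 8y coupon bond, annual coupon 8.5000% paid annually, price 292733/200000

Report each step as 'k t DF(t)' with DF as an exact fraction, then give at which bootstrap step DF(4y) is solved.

1 1 9891/10000
2 2 9669/10000
3 3 4799/5000
4 4 191/200
5 5 9367/10000
6 6 9099/10000
7 7 4397/5000
8 8 4161/5000
DF(4y) is solved at step 4

step 1 [1y] bond c/1=7/80: DF=(860517/800000 − 7/80·(0))/(1+7/80) = 9891/10000 ≈ 0.989100
step 2 [2y] bond c/1=3/80: DF=(4161/4000 − 3/80·(0.989100))/(1+3/80) = 9669/10000 ≈ 0.966900
step 3 [3y] zero: DF = P = 4799/5000 ≈ 0.959800
step 4 [4y] zero: DF = P = 191/200 ≈ 0.955000
step 5 [5y] zero: DF = P = 9367/10000 ≈ 0.936700
step 6 [6y] zero: DF = P = 9099/10000 ≈ 0.909900
step 7 [7y] bond c/1=27/400: DF=(331171/250000 − 27/400·(0.989100+0.966900+0.959800+0.955000+0.936700+0.909900))/(1+27/400) = 4397/5000 ≈ 0.879400
step 8 [8y] bond c/1=17/200: DF=(292733/200000 − 17/200·(0.989100+0.966900+0.959800+0.955000+0.936700+0.909900+0.879400))/(1+17/200) = 4161/5000 ≈ 0.832200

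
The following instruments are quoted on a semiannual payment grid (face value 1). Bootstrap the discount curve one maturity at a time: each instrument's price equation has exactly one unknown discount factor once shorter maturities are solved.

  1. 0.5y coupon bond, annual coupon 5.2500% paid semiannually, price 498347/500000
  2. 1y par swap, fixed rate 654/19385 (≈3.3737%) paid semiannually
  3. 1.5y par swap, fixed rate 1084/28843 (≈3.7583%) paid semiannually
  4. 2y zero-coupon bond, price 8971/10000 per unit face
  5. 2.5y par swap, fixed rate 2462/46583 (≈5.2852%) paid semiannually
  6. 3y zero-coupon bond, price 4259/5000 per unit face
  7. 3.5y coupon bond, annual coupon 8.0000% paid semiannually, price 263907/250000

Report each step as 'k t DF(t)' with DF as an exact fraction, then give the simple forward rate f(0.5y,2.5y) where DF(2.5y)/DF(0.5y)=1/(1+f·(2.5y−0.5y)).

step 1 [0.5y] bond c/2=21/800: DF=(498347/500000 − 21/800·(0))/(1+21/800) = 607/625 ≈ 0.971200
step 2 [1y] swap r/2=327/19385: DF=(1 − 327/19385·(0.971200))/(1+327/19385) = 9673/10000 ≈ 0.967300
step 3 [1.5y] swap r/2=542/28843: DF=(1 − 542/28843·(0.971200+0.967300))/(1+542/28843) = 4729/5000 ≈ 0.945800
step 4 [2y] zero: DF = P = 8971/10000 ≈ 0.897100
step 5 [2.5y] swap r/2=1231/46583: DF=(1 − 1231/46583·(0.971200+0.967300+0.945800+0.897100))/(1+1231/46583) = 8769/10000 ≈ 0.876900
step 6 [3y] zero: DF = P = 4259/5000 ≈ 0.851800
step 7 [3.5y] bond c/2=1/25: DF=(263907/250000 − 1/25·(0.971200+0.967300+0.945800+0.897100+0.876900+0.851800))/(1+1/25) = 8031/10000 ≈ 0.803100

1 1/2 607/625
2 1 9673/10000
3 3/2 4729/5000
4 2 8971/10000
5 5/2 8769/10000
6 3 4259/5000
7 7/2 8031/10000
f(0.5y,2.5y) = ((607/625)/(8769/10000) − 1)/(2) = 943/17538 ≈ 5.3769%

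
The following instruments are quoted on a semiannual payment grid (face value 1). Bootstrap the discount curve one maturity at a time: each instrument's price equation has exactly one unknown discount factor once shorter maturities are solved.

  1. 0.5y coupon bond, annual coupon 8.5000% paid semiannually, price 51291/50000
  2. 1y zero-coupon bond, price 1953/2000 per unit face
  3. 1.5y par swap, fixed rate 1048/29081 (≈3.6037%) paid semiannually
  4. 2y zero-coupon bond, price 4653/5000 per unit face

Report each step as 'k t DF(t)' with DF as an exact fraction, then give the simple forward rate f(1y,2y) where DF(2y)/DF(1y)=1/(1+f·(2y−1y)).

step 1 [0.5y] bond c/2=17/400: DF=(51291/50000 − 17/400·(0))/(1+17/400) = 123/125 ≈ 0.984000
step 2 [1y] zero: DF = P = 1953/2000 ≈ 0.976500
step 3 [1.5y] swap r/2=524/29081: DF=(1 − 524/29081·(0.984000+0.976500))/(1+524/29081) = 2369/2500 ≈ 0.947600
step 4 [2y] zero: DF = P = 4653/5000 ≈ 0.930600

1 1/2 123/125
2 1 1953/2000
3 3/2 2369/2500
4 2 4653/5000
f(1y,2y) = ((1953/2000)/(4653/5000) − 1)/(1) = 51/1034 ≈ 4.9323%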